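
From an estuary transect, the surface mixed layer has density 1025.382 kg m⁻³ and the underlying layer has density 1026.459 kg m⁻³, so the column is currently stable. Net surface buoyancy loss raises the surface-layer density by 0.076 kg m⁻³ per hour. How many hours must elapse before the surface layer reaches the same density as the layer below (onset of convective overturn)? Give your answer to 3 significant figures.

14.2 hours

Density deficit of the surface layer: 1026.459 − 1025.382 = 1.077 kg m⁻³.
Required change = 1.077 / 0.076 = 14.2 hours.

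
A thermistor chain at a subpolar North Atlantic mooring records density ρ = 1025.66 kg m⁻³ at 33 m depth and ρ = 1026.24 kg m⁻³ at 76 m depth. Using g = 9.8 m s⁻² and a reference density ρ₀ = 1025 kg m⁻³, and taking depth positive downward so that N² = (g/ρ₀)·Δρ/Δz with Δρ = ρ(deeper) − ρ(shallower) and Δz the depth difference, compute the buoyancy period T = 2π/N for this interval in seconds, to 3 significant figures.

553 s

Δρ = 1026.24 − 1025.66 = 0.58 kg m⁻³ over Δz = 76 − 33 = 43 m.
N² = (9.8/1025) × (0.58/43) = 1.2896 × 10⁻⁴ s⁻².
N = √(1.2896 × 10⁻⁴) = 0.011356 rad s⁻¹, so T = 2π/N = 553.29 s ≈ 553 s.
N² > 0, so the interval is statically stable.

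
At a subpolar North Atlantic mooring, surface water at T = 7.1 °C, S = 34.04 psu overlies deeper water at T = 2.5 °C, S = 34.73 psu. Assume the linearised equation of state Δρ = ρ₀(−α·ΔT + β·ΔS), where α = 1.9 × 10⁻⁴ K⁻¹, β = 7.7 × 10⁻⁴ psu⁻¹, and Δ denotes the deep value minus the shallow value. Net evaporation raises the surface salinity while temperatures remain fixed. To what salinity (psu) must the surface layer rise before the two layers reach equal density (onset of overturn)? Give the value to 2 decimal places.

Neutral buoyancy requires −α(T_deep − T_surf) + β(S_deep − S_surf′) = 0.
S_surf′ = S_deep − (α/β)·ΔT = 34.73 − (1.9 × 10⁻⁴/7.7 × 10⁻⁴)·(-4.6) = 35.8651 psu.
Increase required: 35.8651 − 34.04 = 1.8251 psu.

35.87 psu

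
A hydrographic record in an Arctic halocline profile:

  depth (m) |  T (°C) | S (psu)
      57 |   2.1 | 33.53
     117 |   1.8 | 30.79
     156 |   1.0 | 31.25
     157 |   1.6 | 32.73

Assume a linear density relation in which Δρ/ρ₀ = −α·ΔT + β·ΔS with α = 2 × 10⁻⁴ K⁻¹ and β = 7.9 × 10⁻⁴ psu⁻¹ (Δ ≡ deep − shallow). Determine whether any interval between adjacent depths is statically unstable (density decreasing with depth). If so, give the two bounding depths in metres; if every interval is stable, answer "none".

57–117 m

Evaluate Δρ/ρ₀ = −αΔT + βΔS across each adjacent pair:
  57–117 m: −αΔT+βΔS = −(2 × 10⁻⁴)(-0.3)+(7.9 × 10⁻⁴)(-2.74) = -2.1 × 10⁻³ → UNSTABLE
  117–156 m: −αΔT+βΔS = −(2 × 10⁻⁴)(-0.8)+(7.9 × 10⁻⁴)(+0.46) = 5.2 × 10⁻⁴ → stable
  156–157 m: −αΔT+βΔS = −(2 × 10⁻⁴)(+0.6)+(7.9 × 10⁻⁴)(+1.48) = 1.0 × 10⁻³ → stable
The 57–117 m interval has Δρ < 0: lighter water underlies denser water.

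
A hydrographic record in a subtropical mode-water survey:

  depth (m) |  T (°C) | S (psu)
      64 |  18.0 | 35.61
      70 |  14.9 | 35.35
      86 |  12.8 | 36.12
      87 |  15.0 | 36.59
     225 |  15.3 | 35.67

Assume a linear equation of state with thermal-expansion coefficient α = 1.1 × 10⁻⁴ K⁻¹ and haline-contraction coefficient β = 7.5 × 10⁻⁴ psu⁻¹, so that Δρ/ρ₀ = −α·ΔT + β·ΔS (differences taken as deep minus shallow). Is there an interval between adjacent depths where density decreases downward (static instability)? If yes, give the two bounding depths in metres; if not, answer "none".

Evaluate Δρ/ρ₀ = −αΔT + βΔS across each adjacent pair:
  64–70 m: −αΔT+βΔS = −(1.1 × 10⁻⁴)(-3.1)+(7.5 × 10⁻⁴)(-0.26) = 1.5 × 10⁻⁴ → stable
  70–86 m: −αΔT+βΔS = −(1.1 × 10⁻⁴)(-2.1)+(7.5 × 10⁻⁴)(+0.77) = 8.1 × 10⁻⁴ → stable
  86–87 m: −αΔT+βΔS = −(1.1 × 10⁻⁴)(+2.2)+(7.5 × 10⁻⁴)(+0.47) = 1.1 × 10⁻⁴ → stable
  87–225 m: −αΔT+βΔS = −(1.1 × 10⁻⁴)(+0.3)+(7.5 × 10⁻⁴)(-0.92) = -7.2 × 10⁻⁴ → UNSTABLE
The 87–225 m interval has Δρ < 0: lighter water underlies denser water.

87–225 m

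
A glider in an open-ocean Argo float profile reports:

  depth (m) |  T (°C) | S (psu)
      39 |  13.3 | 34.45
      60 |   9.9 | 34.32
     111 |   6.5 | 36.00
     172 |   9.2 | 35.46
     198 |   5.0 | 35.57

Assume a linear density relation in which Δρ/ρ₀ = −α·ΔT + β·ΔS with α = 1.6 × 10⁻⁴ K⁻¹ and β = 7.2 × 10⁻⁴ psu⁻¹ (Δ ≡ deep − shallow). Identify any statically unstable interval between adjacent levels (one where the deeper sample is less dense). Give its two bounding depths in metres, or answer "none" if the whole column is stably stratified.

111–172 m

Evaluate Δρ/ρ₀ = −αΔT + βΔS across each adjacent pair:
  39–60 m: −αΔT+βΔS = −(1.6 × 10⁻⁴)(-3.4)+(7.2 × 10⁻⁴)(-0.13) = 4.5 × 10⁻⁴ → stable
  60–111 m: −αΔT+βΔS = −(1.6 × 10⁻⁴)(-3.4)+(7.2 × 10⁻⁴)(+1.68) = 1.8 × 10⁻³ → stable
  111–172 m: −αΔT+βΔS = −(1.6 × 10⁻⁴)(+2.7)+(7.2 × 10⁻⁴)(-0.54) = -8.2 × 10⁻⁴ → UNSTABLE
  172–198 m: −αΔT+βΔS = −(1.6 × 10⁻⁴)(-4.2)+(7.2 × 10⁻⁴)(+0.11) = 7.5 × 10⁻⁴ → stable
The 111–172 m interval has Δρ < 0: lighter water underlies denser water.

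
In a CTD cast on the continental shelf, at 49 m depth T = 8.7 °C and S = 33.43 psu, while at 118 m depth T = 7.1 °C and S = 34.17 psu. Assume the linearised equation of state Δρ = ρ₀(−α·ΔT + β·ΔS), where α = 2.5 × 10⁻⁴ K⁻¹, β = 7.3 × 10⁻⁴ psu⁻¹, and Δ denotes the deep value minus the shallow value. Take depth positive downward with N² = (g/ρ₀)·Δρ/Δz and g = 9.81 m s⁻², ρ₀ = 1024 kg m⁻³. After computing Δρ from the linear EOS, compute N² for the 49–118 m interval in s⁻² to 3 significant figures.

1.34 × 10⁻⁴ s⁻²

ΔT = -1.6 K, ΔS = +0.74 psu (deep − shallow).
Δρ/ρ₀ = −αΔT + βΔS = 4.00 × 10⁻⁴ + 5.402 × 10⁻⁴ = 9.402 × 10⁻⁴, so Δρ ≈ 0.9628 kg m⁻³.
N² = (g/ρ₀)·Δρ/Δz = g·(Δρ/ρ₀)/Δz = 9.81 × 9.402 × 10⁻⁴ / 69 = 1.3367 × 10⁻⁴ s⁻² ≈ 1.34 × 10⁻⁴ s⁻².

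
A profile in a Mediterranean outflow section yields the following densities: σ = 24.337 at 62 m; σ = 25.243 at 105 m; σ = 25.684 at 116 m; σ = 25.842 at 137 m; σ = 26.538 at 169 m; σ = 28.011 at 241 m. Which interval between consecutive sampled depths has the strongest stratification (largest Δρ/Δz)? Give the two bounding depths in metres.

105–116 m

Compute the density gradient over each adjacent pair:
  62–105 m: Δρ/Δz = 0.906/43 = 0.021 kg m⁻⁴
  105–116 m: Δρ/Δz = 0.441/11 = 0.040 kg m⁻⁴
  116–137 m: Δρ/Δz = 0.158/21 = 7.5 × 10⁻³ kg m⁻⁴
  137–169 m: Δρ/Δz = 0.696/32 = 0.022 kg m⁻⁴
  169–241 m: Δρ/Δz = 1.473/72 = 0.020 kg m⁻⁴
The largest gradient is in the 105–116 m interval — the pycnocline.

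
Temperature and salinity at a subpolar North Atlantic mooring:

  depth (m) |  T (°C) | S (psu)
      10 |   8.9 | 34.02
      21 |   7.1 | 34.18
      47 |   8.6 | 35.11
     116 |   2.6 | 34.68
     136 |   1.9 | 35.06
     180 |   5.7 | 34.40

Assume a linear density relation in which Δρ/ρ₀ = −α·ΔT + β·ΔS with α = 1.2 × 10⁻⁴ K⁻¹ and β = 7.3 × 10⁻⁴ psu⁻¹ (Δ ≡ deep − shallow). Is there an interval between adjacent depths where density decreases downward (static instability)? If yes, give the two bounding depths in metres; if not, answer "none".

Evaluate Δρ/ρ₀ = −αΔT + βΔS across each adjacent pair:
  10–21 m: −αΔT+βΔS = −(1.2 × 10⁻⁴)(-1.8)+(7.3 × 10⁻⁴)(+0.16) = 3.3 × 10⁻⁴ → stable
  21–47 m: −αΔT+βΔS = −(1.2 × 10⁻⁴)(+1.5)+(7.3 × 10⁻⁴)(+0.93) = 5.0 × 10⁻⁴ → stable
  47–116 m: −αΔT+βΔS = −(1.2 × 10⁻⁴)(-6.0)+(7.3 × 10⁻⁴)(-0.43) = 4.1 × 10⁻⁴ → stable
  116–136 m: −αΔT+βΔS = −(1.2 × 10⁻⁴)(-0.7)+(7.3 × 10⁻⁴)(+0.38) = 3.6 × 10⁻⁴ → stable
  136–180 m: −αΔT+βΔS = −(1.2 × 10⁻⁴)(+3.8)+(7.3 × 10⁻⁴)(-0.66) = -9.4 × 10⁻⁴ → UNSTABLE
The 136–180 m interval has Δρ < 0: lighter water underlies denser water.

136–180 m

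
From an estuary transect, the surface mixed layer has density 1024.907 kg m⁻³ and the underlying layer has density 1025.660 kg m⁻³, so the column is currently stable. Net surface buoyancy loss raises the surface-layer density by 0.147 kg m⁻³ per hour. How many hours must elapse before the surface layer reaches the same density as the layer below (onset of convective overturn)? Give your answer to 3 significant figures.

Density deficit of the surface layer: 1025.660 − 1024.907 = 0.753 kg m⁻³.
Required change = 0.753 / 0.147 = 5.12 hours.

5.12 hours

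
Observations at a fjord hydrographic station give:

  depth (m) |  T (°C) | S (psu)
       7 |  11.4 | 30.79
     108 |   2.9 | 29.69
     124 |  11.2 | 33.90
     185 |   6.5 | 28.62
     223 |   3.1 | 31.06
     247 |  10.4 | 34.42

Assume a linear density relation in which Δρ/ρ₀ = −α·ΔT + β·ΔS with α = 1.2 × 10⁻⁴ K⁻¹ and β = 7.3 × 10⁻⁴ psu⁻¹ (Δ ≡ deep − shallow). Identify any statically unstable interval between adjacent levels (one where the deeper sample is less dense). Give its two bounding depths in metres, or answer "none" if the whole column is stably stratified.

Evaluate Δρ/ρ₀ = −αΔT + βΔS across each adjacent pair:
  7–108 m: −αΔT+βΔS = −(1.2 × 10⁻⁴)(-8.5)+(7.3 × 10⁻⁴)(-1.10) = 2.2 × 10⁻⁴ → stable
  108–124 m: −αΔT+βΔS = −(1.2 × 10⁻⁴)(+8.3)+(7.3 × 10⁻⁴)(+4.21) = 2.1 × 10⁻³ → stable
  124–185 m: −αΔT+βΔS = −(1.2 × 10⁻⁴)(-4.7)+(7.3 × 10⁻⁴)(-5.28) = -3.3 × 10⁻³ → UNSTABLE
  185–223 m: −αΔT+βΔS = −(1.2 × 10⁻⁴)(-3.4)+(7.3 × 10⁻⁴)(+2.44) = 2.2 × 10⁻³ → stable
  223–247 m: −αΔT+βΔS = −(1.2 × 10⁻⁴)(+7.3)+(7.3 × 10⁻⁴)(+3.36) = 1.6 × 10⁻³ → stable
The 124–185 m interval has Δρ < 0: lighter water underlies denser water.

124–185 m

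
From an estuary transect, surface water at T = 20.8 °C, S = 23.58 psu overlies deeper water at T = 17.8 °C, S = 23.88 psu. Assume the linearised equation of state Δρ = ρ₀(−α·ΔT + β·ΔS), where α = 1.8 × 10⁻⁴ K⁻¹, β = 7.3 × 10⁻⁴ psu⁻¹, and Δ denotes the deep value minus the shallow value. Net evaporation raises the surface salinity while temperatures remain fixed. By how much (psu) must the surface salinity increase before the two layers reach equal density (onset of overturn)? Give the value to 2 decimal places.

Neutral buoyancy requires −α(T_deep − T_surf) + β(S_deep − S_surf′) = 0.
S_surf′ = S_deep − (α/β)·ΔT = 23.88 − (1.8 × 10⁻⁴/7.3 × 10⁻⁴)·(-3.0) = 24.6197 psu.
Increase required: 24.6197 − 23.58 = 1.0397 psu.

1.04 psu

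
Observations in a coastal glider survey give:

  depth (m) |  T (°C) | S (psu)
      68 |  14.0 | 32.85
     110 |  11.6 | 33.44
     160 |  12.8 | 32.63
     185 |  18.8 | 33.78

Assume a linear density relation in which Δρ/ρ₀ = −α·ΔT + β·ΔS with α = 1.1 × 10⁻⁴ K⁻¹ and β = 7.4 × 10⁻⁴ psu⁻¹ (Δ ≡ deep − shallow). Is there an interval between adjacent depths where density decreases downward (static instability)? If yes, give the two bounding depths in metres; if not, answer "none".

110–160 m

Evaluate Δρ/ρ₀ = −αΔT + βΔS across each adjacent pair:
  68–110 m: −αΔT+βΔS = −(1.1 × 10⁻⁴)(-2.4)+(7.4 × 10⁻⁴)(+0.59) = 7.0 × 10⁻⁴ → stable
  110–160 m: −αΔT+βΔS = −(1.1 × 10⁻⁴)(+1.2)+(7.4 × 10⁻⁴)(-0.81) = -7.3 × 10⁻⁴ → UNSTABLE
  160–185 m: −αΔT+βΔS = −(1.1 × 10⁻⁴)(+6.0)+(7.4 × 10⁻⁴)(+1.15) = 1.9 × 10⁻⁴ → stable
The 110–160 m interval has Δρ < 0: lighter water underlies denser water.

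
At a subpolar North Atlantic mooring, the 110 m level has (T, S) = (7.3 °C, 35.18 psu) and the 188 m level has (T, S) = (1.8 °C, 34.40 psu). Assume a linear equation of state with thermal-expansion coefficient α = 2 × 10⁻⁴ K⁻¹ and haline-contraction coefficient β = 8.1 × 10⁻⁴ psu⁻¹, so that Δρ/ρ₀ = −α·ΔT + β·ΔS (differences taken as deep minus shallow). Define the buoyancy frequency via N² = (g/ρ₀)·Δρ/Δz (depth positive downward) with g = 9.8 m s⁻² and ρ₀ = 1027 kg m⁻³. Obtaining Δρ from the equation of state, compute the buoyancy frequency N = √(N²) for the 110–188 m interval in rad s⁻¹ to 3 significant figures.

ΔT = -5.5 K, ΔS = -0.78 psu (deep − shallow).
Δρ/ρ₀ = −αΔT + βΔS = 1.10 × 10⁻³ − 6.318 × 10⁻⁴ = 4.682 × 10⁻⁴, so Δρ ≈ 0.4808 kg m⁻³.
N² = (g/ρ₀)·Δρ/Δz = g·(Δρ/ρ₀)/Δz = 9.8 × 4.682 × 10⁻⁴ / 78 = 5.8825 × 10⁻⁵ s⁻².
N = √(5.8825 × 10⁻⁵) = 7.6697 × 10⁻³ rad s⁻¹ ≈ 7.67 × 10⁻³ rad s⁻¹.

7.67 × 10⁻³ rad s⁻¹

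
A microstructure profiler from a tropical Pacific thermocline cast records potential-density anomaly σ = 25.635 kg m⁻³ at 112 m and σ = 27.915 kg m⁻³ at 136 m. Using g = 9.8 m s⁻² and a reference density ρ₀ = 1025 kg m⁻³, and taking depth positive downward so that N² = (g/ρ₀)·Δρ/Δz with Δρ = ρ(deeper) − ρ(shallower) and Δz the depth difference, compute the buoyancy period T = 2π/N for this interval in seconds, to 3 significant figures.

Δρ = 1027.915 − 1025.635 = 2.280 kg m⁻³ over Δz = 136 − 112 = 24 m.
N² = (9.8/1025) × (2.280/24) = 9.0829 × 10⁻⁴ s⁻².
N = √(9.0829 × 10⁻⁴) = 0.030138 rad s⁻¹, so T = 2π/N = 208.48 s ≈ 208 s.

208 s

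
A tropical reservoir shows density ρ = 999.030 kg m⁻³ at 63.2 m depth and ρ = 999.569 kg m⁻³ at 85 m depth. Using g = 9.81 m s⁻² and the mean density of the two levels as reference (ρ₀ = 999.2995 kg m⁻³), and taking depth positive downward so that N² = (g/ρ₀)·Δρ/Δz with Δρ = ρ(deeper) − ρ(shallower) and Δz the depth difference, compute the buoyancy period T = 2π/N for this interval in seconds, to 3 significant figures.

403 s

Δρ = 999.569 − 999.030 = 0.539 kg m⁻³ over Δz = 85 − 63.2 = 21.8 m.
N² = (9.81/999.2995) × (0.539/21.8) = 2.4272 × 10⁻⁴ s⁻².
N = √(2.4272 × 10⁻⁴) = 0.015579 rad s⁻¹, so T = 2π/N = 403.31 s ≈ 403 s.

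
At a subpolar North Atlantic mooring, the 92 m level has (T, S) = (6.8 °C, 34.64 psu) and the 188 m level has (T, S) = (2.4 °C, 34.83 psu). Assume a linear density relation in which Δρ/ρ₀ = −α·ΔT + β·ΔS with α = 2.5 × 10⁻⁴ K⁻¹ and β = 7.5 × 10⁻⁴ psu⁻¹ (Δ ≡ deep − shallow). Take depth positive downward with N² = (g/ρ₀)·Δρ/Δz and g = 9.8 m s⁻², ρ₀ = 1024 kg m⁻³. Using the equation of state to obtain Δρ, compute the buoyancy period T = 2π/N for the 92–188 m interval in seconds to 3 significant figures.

558 s

ΔT = -4.4 K, ΔS = +0.19 psu (deep − shallow).
Δρ/ρ₀ = −αΔT + βΔS = 1.10 × 10⁻³ + 1.425 × 10⁻⁴ = 1.2425 × 10⁻³, so Δρ ≈ 1.272 kg m⁻³.
N² = (g/ρ₀)·Δρ/Δz = g·(Δρ/ρ₀)/Δz = 9.8 × 1.2425 × 10⁻³ / 96 = 1.2684 × 10⁻⁴ s⁻².
N = √(1.2684 × 10⁻⁴) = 0.011262 rad s⁻¹ → T = 2π/N = 557.91 s ≈ 558 s.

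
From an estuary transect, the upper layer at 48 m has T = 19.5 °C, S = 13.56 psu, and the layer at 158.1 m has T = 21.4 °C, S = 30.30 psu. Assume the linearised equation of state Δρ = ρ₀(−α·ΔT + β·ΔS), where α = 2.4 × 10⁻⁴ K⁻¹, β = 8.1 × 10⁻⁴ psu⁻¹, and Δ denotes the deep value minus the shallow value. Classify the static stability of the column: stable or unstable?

stable

ΔT = 21.4 − 19.5 = +1.9 K and ΔS = 30.30 − 13.56 = +16.74 psu (deep − shallow).
−αΔT = -4.56 × 10⁻⁴; βΔS = 0.0135594; sum Δρ/ρ₀ = 0.0131034.
Δρ/ρ₀ > 0, so Δρ > 0: deeper water is denser → statically stable.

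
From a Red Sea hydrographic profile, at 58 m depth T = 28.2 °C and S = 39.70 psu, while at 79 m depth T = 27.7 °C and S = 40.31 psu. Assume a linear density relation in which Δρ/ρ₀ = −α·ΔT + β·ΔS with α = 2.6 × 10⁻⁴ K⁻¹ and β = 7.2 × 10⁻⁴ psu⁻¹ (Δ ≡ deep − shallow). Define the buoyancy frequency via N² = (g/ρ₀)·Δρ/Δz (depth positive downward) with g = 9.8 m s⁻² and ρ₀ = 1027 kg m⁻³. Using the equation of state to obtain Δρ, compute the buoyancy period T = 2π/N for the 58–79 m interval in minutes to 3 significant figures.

6.43 min

ΔT = -0.5 K, ΔS = +0.61 psu (deep − shallow).
Δρ/ρ₀ = −αΔT + βΔS = 1.30 × 10⁻⁴ + 4.392 × 10⁻⁴ = 5.692 × 10⁻⁴, so Δρ ≈ 0.5846 kg m⁻³.
N² = (g/ρ₀)·Δρ/Δz = g·(Δρ/ρ₀)/Δz = 9.8 × 5.692 × 10⁻⁴ / 21 = 2.6563 × 10⁻⁴ s⁻².
N = √(2.6563 × 10⁻⁴) = 0.016298 rad s⁻¹ → T = 2π/N = 385.52 s = 6.4253 min ≈ 6.43 min.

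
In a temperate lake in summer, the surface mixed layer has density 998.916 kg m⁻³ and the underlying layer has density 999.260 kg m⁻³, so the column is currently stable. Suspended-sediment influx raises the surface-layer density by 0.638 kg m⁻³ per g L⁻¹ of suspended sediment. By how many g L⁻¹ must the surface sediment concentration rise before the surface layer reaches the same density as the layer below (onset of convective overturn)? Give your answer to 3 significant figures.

0.539 g L⁻¹

Density deficit of the surface layer: 999.260 − 998.916 = 0.344 kg m⁻³.
Required change = 0.344 / 0.638 = 0.539 g L⁻¹.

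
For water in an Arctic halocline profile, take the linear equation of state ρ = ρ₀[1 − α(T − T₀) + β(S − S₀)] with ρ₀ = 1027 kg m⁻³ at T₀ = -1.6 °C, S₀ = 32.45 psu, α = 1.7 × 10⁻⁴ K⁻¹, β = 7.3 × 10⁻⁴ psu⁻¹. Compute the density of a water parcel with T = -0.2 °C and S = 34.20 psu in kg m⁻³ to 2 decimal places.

1028.07 kg m⁻³

T − T₀ = +1.4 K, S − S₀ = +1.75 psu.
Bracket = 1 − α·(+1.4) + β·(+1.75) = 1 + (1.0395 × 10⁻³) = 1.0010395.
ρ = 1027 × 1.0010395 = 1028.07 kg m⁻³.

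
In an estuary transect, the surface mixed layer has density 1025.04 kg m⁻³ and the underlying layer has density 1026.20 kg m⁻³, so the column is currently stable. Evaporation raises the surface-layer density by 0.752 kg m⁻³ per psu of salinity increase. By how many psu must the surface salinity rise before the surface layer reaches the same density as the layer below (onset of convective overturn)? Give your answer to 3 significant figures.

Density deficit of the surface layer: 1026.20 − 1025.04 = 1.16 kg m⁻³.
Required change = 1.16 / 0.752 = 1.54 psu.

1.54 psu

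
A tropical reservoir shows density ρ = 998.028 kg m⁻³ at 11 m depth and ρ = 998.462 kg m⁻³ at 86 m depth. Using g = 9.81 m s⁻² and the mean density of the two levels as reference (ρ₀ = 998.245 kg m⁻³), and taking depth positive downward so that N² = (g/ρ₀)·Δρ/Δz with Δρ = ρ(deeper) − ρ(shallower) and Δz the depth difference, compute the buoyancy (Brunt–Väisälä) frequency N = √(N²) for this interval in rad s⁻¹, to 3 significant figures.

Δρ = 998.462 − 998.028 = 0.434 kg m⁻³ over Δz = 86 − 11 = 75 m.
N² = (9.81/998.245) × (0.434/75) = 5.6867 × 10⁻⁵ s⁻².
N = √(5.6867 × 10⁻⁵) = 7.5410 × 10⁻³ rad s⁻¹ ≈ 7.54 × 10⁻³ rad s⁻¹.

7.54 × 10⁻³ rad s⁻¹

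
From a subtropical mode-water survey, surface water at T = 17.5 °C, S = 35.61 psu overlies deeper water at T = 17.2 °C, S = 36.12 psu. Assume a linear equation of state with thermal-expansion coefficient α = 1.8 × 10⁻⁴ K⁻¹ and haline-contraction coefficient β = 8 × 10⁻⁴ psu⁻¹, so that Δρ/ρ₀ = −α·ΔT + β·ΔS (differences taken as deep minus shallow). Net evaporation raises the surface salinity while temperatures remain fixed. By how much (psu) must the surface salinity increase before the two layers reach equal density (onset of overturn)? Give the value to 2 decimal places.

Neutral buoyancy requires −α(T_deep − T_surf) + β(S_deep − S_surf′) = 0.
S_surf′ = S_deep − (α/β)·ΔT = 36.12 − (1.8 × 10⁻⁴/8 × 10⁻⁴)·(-0.3) = 36.1875 psu.
Increase required: 36.1875 − 35.61 = 0.5775 psu.

0.58 psu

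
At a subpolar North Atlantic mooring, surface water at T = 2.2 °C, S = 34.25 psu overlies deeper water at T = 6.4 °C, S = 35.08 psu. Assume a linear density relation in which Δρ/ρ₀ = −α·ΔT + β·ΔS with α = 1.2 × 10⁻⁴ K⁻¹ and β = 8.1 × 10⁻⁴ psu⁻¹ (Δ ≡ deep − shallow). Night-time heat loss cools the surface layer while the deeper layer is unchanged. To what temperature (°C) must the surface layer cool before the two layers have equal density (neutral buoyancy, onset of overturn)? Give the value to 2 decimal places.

0.80 °C

Neutral buoyancy requires Δρ = 0, i.e. −α(T_deep − T_surf′) + β(S_deep − S_surf) = 0.
T_surf′ = T_deep − (β/α)·ΔS = 6.4 − (8.1 × 10⁻⁴/1.2 × 10⁻⁴)·(+0.83) = 0.7975 °C.
Cooling required: 2.2 − (0.7975) = 1.4025 °C.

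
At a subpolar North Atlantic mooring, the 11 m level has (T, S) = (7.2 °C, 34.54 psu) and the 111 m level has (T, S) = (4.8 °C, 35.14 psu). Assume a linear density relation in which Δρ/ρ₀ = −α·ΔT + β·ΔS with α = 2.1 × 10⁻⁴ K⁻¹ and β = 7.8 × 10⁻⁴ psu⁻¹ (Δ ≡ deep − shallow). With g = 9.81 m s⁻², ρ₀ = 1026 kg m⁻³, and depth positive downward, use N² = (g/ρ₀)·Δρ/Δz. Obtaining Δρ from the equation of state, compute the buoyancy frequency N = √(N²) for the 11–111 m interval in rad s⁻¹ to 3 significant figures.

ΔT = -2.4 K, ΔS = +0.60 psu (deep − shallow).
Δρ/ρ₀ = −αΔT + βΔS = 5.04 × 10⁻⁴ + 4.68 × 10⁻⁴ = 9.72 × 10⁻⁴, so Δρ ≈ 0.9973 kg m⁻³.
N² = (g/ρ₀)·Δρ/Δz = g·(Δρ/ρ₀)/Δz = 9.81 × 9.72 × 10⁻⁴ / 100 = 9.5353 × 10⁻⁵ s⁻².
N = √(9.5353 × 10⁻⁵) = 9.7649 × 10⁻³ rad s⁻¹ ≈ 9.76 × 10⁻³ rad s⁻¹.

9.76 × 10⁻³ rad s⁻¹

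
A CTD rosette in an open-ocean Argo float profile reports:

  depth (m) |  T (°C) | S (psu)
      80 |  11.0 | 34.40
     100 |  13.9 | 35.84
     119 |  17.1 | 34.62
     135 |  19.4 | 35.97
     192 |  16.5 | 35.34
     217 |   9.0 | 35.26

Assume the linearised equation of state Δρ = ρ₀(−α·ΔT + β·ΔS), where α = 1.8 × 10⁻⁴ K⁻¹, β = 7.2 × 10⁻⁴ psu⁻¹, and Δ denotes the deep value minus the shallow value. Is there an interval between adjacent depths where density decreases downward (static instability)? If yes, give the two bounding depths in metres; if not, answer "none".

Evaluate Δρ/ρ₀ = −αΔT + βΔS across each adjacent pair:
  80–100 m: −αΔT+βΔS = −(1.8 × 10⁻⁴)(+2.9)+(7.2 × 10⁻⁴)(+1.44) = 5.1 × 10⁻⁴ → stable
  100–119 m: −αΔT+βΔS = −(1.8 × 10⁻⁴)(+3.2)+(7.2 × 10⁻⁴)(-1.22) = -1.5 × 10⁻³ → UNSTABLE
  119–135 m: −αΔT+βΔS = −(1.8 × 10⁻⁴)(+2.3)+(7.2 × 10⁻⁴)(+1.35) = 5.6 × 10⁻⁴ → stable
  135–192 m: −αΔT+βΔS = −(1.8 × 10⁻⁴)(-2.9)+(7.2 × 10⁻⁴)(-0.63) = 6.8 × 10⁻⁵ → stable
  192–217 m: −αΔT+βΔS = −(1.8 × 10⁻⁴)(-7.5)+(7.2 × 10⁻⁴)(-0.08) = 1.3 × 10⁻³ → stable
The 100–119 m interval has Δρ < 0: lighter water underlies denser water.

100–119 m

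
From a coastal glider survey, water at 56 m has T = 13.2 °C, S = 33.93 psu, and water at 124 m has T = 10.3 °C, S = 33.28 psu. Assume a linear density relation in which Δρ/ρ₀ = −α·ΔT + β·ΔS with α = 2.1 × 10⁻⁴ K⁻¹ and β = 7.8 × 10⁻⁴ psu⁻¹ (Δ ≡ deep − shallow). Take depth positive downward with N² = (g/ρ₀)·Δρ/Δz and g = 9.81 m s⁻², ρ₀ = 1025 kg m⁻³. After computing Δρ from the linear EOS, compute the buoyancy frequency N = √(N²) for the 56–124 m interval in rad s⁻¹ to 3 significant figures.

3.84 × 10⁻³ rad s⁻¹

ΔT = -2.9 K, ΔS = -0.65 psu (deep − shallow).
Δρ/ρ₀ = −αΔT + βΔS = 6.09 × 10⁻⁴ − 5.07 × 10⁻⁴ = 1.02 × 10⁻⁴, so Δρ ≈ 0.1046 kg m⁻³.
N² = (g/ρ₀)·Δρ/Δz = g·(Δρ/ρ₀)/Δz = 9.81 × 1.02 × 10⁻⁴ / 68 = 1.4715 × 10⁻⁵ s⁻².
N = √(1.4715 × 10⁻⁵) = 3.8360 × 10⁻³ rad s⁻¹ ≈ 3.84 × 10⁻³ rad s⁻¹.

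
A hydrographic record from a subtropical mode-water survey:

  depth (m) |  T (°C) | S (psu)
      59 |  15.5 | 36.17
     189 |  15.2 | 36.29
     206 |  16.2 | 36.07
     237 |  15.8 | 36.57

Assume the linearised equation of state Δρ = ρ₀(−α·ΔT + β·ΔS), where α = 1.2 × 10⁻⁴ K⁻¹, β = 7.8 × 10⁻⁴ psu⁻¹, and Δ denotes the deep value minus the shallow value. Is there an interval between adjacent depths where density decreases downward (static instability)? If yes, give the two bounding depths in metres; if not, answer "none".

Evaluate Δρ/ρ₀ = −αΔT + βΔS across each adjacent pair:
  59–189 m: −αΔT+βΔS = −(1.2 × 10⁻⁴)(-0.3)+(7.8 × 10⁻⁴)(+0.12) = 1.3 × 10⁻⁴ → stable
  189–206 m: −αΔT+βΔS = −(1.2 × 10⁻⁴)(+1.0)+(7.8 × 10⁻⁴)(-0.22) = -2.9 × 10⁻⁴ → UNSTABLE
  206–237 m: −αΔT+βΔS = −(1.2 × 10⁻⁴)(-0.4)+(7.8 × 10⁻⁴)(+0.50) = 4.4 × 10⁻⁴ → stable
The 189–206 m interval has Δρ < 0: lighter water underlies denser water.

189–206 m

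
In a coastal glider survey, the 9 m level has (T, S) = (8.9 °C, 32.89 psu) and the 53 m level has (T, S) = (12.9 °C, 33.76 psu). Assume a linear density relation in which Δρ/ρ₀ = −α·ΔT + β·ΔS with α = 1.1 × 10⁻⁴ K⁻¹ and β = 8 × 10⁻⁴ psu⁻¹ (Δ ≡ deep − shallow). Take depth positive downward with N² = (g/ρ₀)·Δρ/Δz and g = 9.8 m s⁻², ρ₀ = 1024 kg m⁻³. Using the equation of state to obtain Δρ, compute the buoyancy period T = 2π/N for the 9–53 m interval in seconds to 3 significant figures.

ΔT = +4.0 K, ΔS = +0.87 psu (deep − shallow).
Δρ/ρ₀ = −αΔT + βΔS = -4.40 × 10⁻⁴ + 6.96 × 10⁻⁴ = 2.56 × 10⁻⁴, so Δρ ≈ 0.2621 kg m⁻³.
N² = (g/ρ₀)·Δρ/Δz = g·(Δρ/ρ₀)/Δz = 9.8 × 2.56 × 10⁻⁴ / 44 = 5.7018 × 10⁻⁵ s⁻².
N = √(5.7018 × 10⁻⁵) = 7.5510 × 10⁻³ rad s⁻¹ → T = 2π/N = 832.10 s ≈ 832 s.

832 s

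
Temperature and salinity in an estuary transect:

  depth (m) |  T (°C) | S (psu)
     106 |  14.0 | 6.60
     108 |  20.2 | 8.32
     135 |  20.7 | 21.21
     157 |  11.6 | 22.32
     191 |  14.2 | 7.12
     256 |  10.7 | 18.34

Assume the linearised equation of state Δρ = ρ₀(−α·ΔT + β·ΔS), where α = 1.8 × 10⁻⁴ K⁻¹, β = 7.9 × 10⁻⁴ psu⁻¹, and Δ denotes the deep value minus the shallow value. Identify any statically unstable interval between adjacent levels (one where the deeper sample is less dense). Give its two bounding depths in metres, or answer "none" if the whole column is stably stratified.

Evaluate Δρ/ρ₀ = −αΔT + βΔS across each adjacent pair:
  106–108 m: −αΔT+βΔS = −(1.8 × 10⁻⁴)(+6.2)+(7.9 × 10⁻⁴)(+1.72) = 2.4 × 10⁻⁴ → stable
  108–135 m: −αΔT+βΔS = −(1.8 × 10⁻⁴)(+0.5)+(7.9 × 10⁻⁴)(+12.89) = 0.010 → stable
  135–157 m: −αΔT+βΔS = −(1.8 × 10⁻⁴)(-9.1)+(7.9 × 10⁻⁴)(+1.11) = 2.5 × 10⁻³ → stable
  157–191 m: −αΔT+βΔS = −(1.8 × 10⁻⁴)(+2.6)+(7.9 × 10⁻⁴)(-15.20) = -0.012 → UNSTABLE
  191–256 m: −αΔT+βΔS = −(1.8 × 10⁻⁴)(-3.5)+(7.9 × 10⁻⁴)(+11.22) = 9.5 × 10⁻³ → stable
The 157–191 m interval has Δρ < 0: lighter water underlies denser water.

157–191 m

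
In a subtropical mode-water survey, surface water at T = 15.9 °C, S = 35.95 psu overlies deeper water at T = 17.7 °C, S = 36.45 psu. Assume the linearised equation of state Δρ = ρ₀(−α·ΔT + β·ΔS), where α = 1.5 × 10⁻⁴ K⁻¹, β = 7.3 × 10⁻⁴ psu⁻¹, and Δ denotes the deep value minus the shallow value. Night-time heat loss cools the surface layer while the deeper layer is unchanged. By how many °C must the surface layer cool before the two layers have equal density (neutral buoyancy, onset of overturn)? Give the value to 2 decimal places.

Neutral buoyancy requires Δρ = 0, i.e. −α(T_deep − T_surf′) + β(S_deep − S_surf) = 0.
T_surf′ = T_deep − (β/α)·ΔS = 17.7 − (7.3 × 10⁻⁴/1.5 × 10⁻⁴)·(+0.50) = 15.2667 °C.
Cooling required: 15.9 − (15.2667) = 0.6333 °C.

0.63 °C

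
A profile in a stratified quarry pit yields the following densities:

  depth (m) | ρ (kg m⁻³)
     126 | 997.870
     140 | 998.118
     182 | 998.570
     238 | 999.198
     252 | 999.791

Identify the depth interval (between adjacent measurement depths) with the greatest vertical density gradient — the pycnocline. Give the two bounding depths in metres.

Compute the density gradient over each adjacent pair:
  126–140 m: Δρ/Δz = 0.248/14 = 0.018 kg m⁻⁴
  140–182 m: Δρ/Δz = 0.452/42 = 0.011 kg m⁻⁴
  182–238 m: Δρ/Δz = 0.628/56 = 0.011 kg m⁻⁴
  238–252 m: Δρ/Δz = 0.593/14 = 0.042 kg m⁻⁴
The largest gradient is in the 238–252 m interval — the pycnocline.

238–252 m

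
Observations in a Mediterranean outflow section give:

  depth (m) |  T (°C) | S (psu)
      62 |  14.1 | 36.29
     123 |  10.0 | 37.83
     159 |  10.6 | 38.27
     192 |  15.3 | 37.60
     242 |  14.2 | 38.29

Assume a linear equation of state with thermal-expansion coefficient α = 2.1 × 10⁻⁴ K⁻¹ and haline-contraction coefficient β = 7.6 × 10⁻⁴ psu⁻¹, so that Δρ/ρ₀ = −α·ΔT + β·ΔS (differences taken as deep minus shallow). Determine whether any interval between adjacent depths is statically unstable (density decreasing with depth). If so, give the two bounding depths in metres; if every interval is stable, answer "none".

159–192 m

Evaluate Δρ/ρ₀ = −αΔT + βΔS across each adjacent pair:
  62–123 m: −αΔT+βΔS = −(2.1 × 10⁻⁴)(-4.1)+(7.6 × 10⁻⁴)(+1.54) = 2.0 × 10⁻³ → stable
  123–159 m: −αΔT+βΔS = −(2.1 × 10⁻⁴)(+0.6)+(7.6 × 10⁻⁴)(+0.44) = 2.1 × 10⁻⁴ → stable
  159–192 m: −αΔT+βΔS = −(2.1 × 10⁻⁴)(+4.7)+(7.6 × 10⁻⁴)(-0.67) = -1.5 × 10⁻³ → UNSTABLE
  192–242 m: −αΔT+βΔS = −(2.1 × 10⁻⁴)(-1.1)+(7.6 × 10⁻⁴)(+0.69) = 7.6 × 10⁻⁴ → stable
The 159–192 m interval has Δρ < 0: lighter water underlies denser water.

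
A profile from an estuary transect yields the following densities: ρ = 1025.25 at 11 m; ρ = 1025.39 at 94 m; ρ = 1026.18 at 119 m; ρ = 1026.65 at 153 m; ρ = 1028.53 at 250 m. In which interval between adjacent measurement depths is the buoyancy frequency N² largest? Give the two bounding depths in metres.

94–119 m

Compute the density gradient over each adjacent pair:
  11–94 m: Δρ/Δz = 0.14/83 = 1.7 × 10⁻³ kg m⁻⁴
  94–119 m: Δρ/Δz = 0.79/25 = 0.032 kg m⁻⁴
  119–153 m: Δρ/Δz = 0.47/34 = 0.014 kg m⁻⁴
  153–250 m: Δρ/Δz = 1.88/97 = 0.019 kg m⁻⁴
The largest gradient is in the 94–119 m interval — the pycnocline.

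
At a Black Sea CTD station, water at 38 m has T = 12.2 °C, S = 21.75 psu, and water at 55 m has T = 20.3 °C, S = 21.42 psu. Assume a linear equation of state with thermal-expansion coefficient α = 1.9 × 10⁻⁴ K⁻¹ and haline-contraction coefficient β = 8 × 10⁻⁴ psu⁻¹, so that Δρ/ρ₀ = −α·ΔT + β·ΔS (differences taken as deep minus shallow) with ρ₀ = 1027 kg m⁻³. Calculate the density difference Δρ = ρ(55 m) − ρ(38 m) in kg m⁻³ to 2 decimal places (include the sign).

ΔT = +8.1 K, ΔS = -0.33 psu (deep − shallow).
Δρ/ρ₀ = −(1.9 × 10⁻⁴)(+8.1) + (8 × 10⁻⁴)(-0.33) = -1.803 × 10⁻³.
Δρ = 1027 × (-1.803 × 10⁻³) = -1.85 kg m⁻³.
Negative Δρ: lighter below, statically unstable.

-1.85 kg m⁻³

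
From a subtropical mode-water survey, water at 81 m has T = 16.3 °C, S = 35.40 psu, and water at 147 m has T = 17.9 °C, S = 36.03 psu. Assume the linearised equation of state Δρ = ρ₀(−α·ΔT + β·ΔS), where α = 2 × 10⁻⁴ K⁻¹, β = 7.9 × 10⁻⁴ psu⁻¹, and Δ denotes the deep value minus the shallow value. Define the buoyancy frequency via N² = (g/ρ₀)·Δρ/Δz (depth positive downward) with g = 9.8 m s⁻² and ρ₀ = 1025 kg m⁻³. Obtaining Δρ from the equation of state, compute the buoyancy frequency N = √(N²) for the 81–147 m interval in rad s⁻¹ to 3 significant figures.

ΔT = +1.6 K, ΔS = +0.63 psu (deep − shallow).
Δρ/ρ₀ = −αΔT + βΔS = -3.20 × 10⁻⁴ + 4.977 × 10⁻⁴ = 1.777 × 10⁻⁴, so Δρ ≈ 0.1821 kg m⁻³.
N² = (g/ρ₀)·Δρ/Δz = g·(Δρ/ρ₀)/Δz = 9.8 × 1.777 × 10⁻⁴ / 66 = 2.6386 × 10⁻⁵ s⁻².
N = √(2.6386 × 10⁻⁵) = 5.1367 × 10⁻³ rad s⁻¹ ≈ 5.14 × 10⁻³ rad s⁻¹.

5.14 × 10⁻³ rad s⁻¹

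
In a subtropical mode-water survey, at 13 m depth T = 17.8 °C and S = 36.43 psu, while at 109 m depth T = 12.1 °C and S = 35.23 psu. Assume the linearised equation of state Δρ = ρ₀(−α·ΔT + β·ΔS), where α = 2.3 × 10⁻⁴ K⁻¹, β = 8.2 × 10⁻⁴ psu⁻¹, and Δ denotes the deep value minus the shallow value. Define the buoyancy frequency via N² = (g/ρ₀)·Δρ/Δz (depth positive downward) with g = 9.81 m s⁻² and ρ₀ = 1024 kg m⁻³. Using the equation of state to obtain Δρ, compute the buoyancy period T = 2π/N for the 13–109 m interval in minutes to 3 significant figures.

ΔT = -5.7 K, ΔS = -1.20 psu (deep − shallow).
Δρ/ρ₀ = −αΔT + βΔS = 1.311 × 10⁻³ − 9.84 × 10⁻⁴ = 3.27 × 10⁻⁴, so Δρ ≈ 0.3348 kg m⁻³.
N² = (g/ρ₀)·Δρ/Δz = g·(Δρ/ρ₀)/Δz = 9.81 × 3.27 × 10⁻⁴ / 96 = 3.3415 × 10⁻⁵ s⁻².
N = √(3.3415 × 10⁻⁵) = 5.7806 × 10⁻³ rad s⁻¹ → T = 2π/N = 1.0869 × 10³ s = 18.115 min ≈ 18.1 min.

18.1 min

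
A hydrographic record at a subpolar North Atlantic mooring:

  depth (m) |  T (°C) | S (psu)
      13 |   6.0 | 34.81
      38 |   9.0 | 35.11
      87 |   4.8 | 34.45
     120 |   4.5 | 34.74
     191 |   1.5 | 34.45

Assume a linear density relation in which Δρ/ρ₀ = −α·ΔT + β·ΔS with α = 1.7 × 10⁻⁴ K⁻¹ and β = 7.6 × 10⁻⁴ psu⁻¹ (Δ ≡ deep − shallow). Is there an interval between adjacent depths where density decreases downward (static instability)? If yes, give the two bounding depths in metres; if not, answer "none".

Evaluate Δρ/ρ₀ = −αΔT + βΔS across each adjacent pair:
  13–38 m: −αΔT+βΔS = −(1.7 × 10⁻⁴)(+3.0)+(7.6 × 10⁻⁴)(+0.30) = -2.8 × 10⁻⁴ → UNSTABLE
  38–87 m: −αΔT+βΔS = −(1.7 × 10⁻⁴)(-4.2)+(7.6 × 10⁻⁴)(-0.66) = 2.1 × 10⁻⁴ → stable
  87–120 m: −αΔT+βΔS = −(1.7 × 10⁻⁴)(-0.3)+(7.6 × 10⁻⁴)(+0.29) = 2.7 × 10⁻⁴ → stable
  120–191 m: −αΔT+βΔS = −(1.7 × 10⁻⁴)(-3.0)+(7.6 × 10⁻⁴)(-0.29) = 2.9 × 10⁻⁴ → stable
The 13–38 m interval has Δρ < 0: lighter water underlies denser water.

13–38 m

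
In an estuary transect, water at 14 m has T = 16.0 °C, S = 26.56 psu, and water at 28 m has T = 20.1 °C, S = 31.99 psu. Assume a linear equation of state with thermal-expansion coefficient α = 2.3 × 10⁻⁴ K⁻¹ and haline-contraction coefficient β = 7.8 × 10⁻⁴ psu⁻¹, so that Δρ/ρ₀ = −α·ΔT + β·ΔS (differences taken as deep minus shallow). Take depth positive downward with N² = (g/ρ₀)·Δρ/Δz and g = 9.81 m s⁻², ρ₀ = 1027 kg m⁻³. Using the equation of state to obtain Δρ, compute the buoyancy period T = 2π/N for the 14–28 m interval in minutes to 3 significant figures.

2.18 min

ΔT = +4.1 K, ΔS = +5.43 psu (deep − shallow).
Δρ/ρ₀ = −αΔT + βΔS = -9.43 × 10⁻⁴ + 4.2354 × 10⁻³ = 3.2924 × 10⁻³, so Δρ ≈ 3.381 kg m⁻³.
N² = (g/ρ₀)·Δρ/Δz = g·(Δρ/ρ₀)/Δz = 9.81 × 3.2924 × 10⁻³ / 14 = 2.3070 × 10⁻³ s⁻².
N = √(2.3070 × 10⁻³) = 0.048031 rad s⁻¹ → T = 2π/N = 130.82 s = 2.1803 min ≈ 2.18 min.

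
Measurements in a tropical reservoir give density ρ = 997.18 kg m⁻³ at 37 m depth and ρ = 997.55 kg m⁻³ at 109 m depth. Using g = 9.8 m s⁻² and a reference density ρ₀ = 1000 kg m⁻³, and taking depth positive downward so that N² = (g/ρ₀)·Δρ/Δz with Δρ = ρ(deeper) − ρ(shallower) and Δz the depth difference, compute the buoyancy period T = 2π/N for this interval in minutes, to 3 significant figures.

14.8 min

Δρ = 997.55 − 997.18 = 0.37 kg m⁻³ over Δz = 109 − 37 = 72 m.
N² = (9.8/1000) × (0.37/72) = 5.0361 × 10⁻⁵ s⁻².
N = √(5.0361 × 10⁻⁵) = 7.0965 × 10⁻³ rad s⁻¹, so T = 2π/N = 885.39 s = 14.756 min ≈ 14.8 min.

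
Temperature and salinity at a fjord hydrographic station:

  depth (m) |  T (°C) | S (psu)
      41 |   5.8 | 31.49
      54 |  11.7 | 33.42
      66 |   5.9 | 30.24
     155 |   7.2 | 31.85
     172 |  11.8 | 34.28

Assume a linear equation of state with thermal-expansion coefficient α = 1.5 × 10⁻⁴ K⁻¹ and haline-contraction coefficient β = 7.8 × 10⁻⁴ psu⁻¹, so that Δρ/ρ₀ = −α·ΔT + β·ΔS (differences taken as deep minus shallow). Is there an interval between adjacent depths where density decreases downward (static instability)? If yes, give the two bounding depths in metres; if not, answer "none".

54–66 m

Evaluate Δρ/ρ₀ = −αΔT + βΔS across each adjacent pair:
  41–54 m: −αΔT+βΔS = −(1.5 × 10⁻⁴)(+5.9)+(7.8 × 10⁻⁴)(+1.93) = 6.2 × 10⁻⁴ → stable
  54–66 m: −αΔT+βΔS = −(1.5 × 10⁻⁴)(-5.8)+(7.8 × 10⁻⁴)(-3.18) = -1.6 × 10⁻³ → UNSTABLE
  66–155 m: −αΔT+βΔS = −(1.5 × 10⁻⁴)(+1.3)+(7.8 × 10⁻⁴)(+1.61) = 1.1 × 10⁻³ → stable
  155–172 m: −αΔT+βΔS = −(1.5 × 10⁻⁴)(+4.6)+(7.8 × 10⁻⁴)(+2.43) = 1.2 × 10⁻³ → stable
The 54–66 m interval has Δρ < 0: lighter water underlies denser water.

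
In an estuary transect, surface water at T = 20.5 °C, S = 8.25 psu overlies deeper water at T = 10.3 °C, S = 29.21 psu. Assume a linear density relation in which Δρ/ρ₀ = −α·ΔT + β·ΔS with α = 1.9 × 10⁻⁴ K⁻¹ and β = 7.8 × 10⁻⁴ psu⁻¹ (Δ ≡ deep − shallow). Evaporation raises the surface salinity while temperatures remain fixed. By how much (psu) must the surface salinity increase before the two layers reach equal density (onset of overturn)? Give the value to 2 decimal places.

Neutral buoyancy requires −α(T_deep − T_surf) + β(S_deep − S_surf′) = 0.
S_surf′ = S_deep − (α/β)·ΔT = 29.21 − (1.9 × 10⁻⁴/7.8 × 10⁻⁴)·(-10.2) = 31.6946 psu.
Increase required: 31.6946 − 8.25 = 23.4446 psu.

23.44 psu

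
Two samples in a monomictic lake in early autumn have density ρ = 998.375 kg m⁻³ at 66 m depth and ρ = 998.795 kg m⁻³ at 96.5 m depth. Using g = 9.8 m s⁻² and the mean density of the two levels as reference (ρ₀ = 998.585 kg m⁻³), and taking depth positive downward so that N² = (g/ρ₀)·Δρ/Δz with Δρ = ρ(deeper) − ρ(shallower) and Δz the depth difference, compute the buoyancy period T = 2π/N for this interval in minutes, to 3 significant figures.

Δρ = 998.795 − 998.375 = 0.420 kg m⁻³ over Δz = 96.5 − 66 = 30.5 m.
N² = (9.8/998.585) × (0.420/30.5) = 1.3514 × 10⁻⁴ s⁻².
N = √(1.3514 × 10⁻⁴) = 0.011625 rad s⁻¹, so T = 2π/N = 540.49 s = 9.0082 min ≈ 9.01 min.
Since Δρ > 0 the layer is stably stratified.

9.01 min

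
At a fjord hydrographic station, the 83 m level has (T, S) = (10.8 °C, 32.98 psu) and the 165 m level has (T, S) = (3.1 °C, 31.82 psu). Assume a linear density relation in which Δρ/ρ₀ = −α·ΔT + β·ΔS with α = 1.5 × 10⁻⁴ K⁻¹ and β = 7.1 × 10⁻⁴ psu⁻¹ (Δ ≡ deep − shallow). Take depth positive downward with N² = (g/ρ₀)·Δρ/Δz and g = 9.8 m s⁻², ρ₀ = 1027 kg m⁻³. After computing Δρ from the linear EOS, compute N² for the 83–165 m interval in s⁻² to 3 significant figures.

ΔT = -7.7 K, ΔS = -1.16 psu (deep − shallow).
Δρ/ρ₀ = −αΔT + βΔS = 1.155 × 10⁻³ − 8.236 × 10⁻⁴ = 3.314 × 10⁻⁴, so Δρ ≈ 0.3403 kg m⁻³.
N² = (g/ρ₀)·Δρ/Δz = g·(Δρ/ρ₀)/Δz = 9.8 × 3.314 × 10⁻⁴ / 82 = 3.9606 × 10⁻⁵ s⁻² ≈ 3.96 × 10⁻⁵ s⁻².

3.96 × 10⁻⁵ s⁻²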